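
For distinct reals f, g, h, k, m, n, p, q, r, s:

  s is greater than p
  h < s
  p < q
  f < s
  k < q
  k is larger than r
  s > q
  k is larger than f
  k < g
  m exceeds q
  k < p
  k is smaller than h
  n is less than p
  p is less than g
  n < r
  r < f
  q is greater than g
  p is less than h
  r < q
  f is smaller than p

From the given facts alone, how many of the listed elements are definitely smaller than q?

The elements the relations force below q are n, r, f, k, p, g — no chain reaches any other.
That is 6.

6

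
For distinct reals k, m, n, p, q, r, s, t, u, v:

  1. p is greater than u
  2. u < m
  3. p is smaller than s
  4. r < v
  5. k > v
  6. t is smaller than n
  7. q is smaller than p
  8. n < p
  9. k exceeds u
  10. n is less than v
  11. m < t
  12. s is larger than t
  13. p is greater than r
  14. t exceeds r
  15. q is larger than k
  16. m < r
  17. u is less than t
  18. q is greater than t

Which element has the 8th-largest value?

Chaining the given pairs: u < m < r < t < n < v < k < q < p < s.
Counting 8 from the largest end gives r.

r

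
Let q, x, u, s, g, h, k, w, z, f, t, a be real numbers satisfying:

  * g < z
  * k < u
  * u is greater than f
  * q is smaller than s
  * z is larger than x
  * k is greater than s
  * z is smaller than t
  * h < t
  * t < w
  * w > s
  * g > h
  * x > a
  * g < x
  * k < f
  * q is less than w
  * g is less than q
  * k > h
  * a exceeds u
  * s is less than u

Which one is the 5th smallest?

The consecutive relations fix a unique order: h < g < q < s < k < f < u < a < x < z < t < w.
The 5th smallest is k.

k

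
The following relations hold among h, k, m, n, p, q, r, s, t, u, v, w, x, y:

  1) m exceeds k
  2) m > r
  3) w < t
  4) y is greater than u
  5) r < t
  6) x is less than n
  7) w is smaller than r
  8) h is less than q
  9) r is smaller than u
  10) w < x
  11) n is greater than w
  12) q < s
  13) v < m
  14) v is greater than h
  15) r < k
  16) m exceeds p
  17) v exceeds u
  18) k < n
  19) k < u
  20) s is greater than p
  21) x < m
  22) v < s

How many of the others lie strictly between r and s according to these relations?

3

Chaining upward from r reaches: k, u, v, y, t, n, m.
Chaining downward from s reaches: w, h, q, k, p, u, v.
Strictly between r and s are those in both lists: k, u, v — 3 elements.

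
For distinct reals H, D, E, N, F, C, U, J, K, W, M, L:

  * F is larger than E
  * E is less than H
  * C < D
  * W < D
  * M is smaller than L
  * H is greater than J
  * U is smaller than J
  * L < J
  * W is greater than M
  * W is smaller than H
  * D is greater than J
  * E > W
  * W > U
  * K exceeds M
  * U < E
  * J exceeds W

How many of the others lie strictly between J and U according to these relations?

The relations place U below J. An element lies strictly between them when it is forced above U and also forced below J.
Above U: {W, E, D, F, H}. Below J: {M, L, W}.
Intersection: {W} — 1.

1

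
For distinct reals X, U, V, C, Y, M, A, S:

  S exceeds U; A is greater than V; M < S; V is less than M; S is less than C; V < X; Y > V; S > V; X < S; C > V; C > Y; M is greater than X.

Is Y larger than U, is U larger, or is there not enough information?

undetermined

Following every chain through Y: above Y we get C; below Y we get V.
U is not reached, and no chain runs the other way from U to Y.
So the given relations leave the order of Y and U undetermined.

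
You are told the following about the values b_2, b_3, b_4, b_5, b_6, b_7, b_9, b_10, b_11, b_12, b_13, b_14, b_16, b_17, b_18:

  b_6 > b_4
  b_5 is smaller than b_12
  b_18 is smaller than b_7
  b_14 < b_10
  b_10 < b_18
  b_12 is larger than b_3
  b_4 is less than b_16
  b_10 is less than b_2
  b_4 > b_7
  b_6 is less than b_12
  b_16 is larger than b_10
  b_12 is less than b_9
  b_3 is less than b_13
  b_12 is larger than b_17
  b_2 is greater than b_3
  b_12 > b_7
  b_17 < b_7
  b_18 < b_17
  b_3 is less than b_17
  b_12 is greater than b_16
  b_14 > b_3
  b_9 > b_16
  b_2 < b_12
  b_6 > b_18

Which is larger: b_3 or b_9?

b_3 < b_14 and b_14 < b_10 give b_3 < b_10.
With b_10 < b_18: b_3 < b_14 < b_10 < b_18.
With b_18 < b_17: b_3 < b_14 < b_10 < b_18 < b_17.
Then b_17 < b_7 extends the chain to b_7.
Then b_7 < b_4 extends the chain to b_4.
With b_4 < b_16: b_3 < b_14 < b_10 < b_18 < b_17 < b_7 < b_4 < b_16.
Then b_16 < b_12 extends the chain to b_12.
Then b_12 < b_9 extends the chain to b_9.
So b_3 < b_9; b_9 is the larger of the two.

b_9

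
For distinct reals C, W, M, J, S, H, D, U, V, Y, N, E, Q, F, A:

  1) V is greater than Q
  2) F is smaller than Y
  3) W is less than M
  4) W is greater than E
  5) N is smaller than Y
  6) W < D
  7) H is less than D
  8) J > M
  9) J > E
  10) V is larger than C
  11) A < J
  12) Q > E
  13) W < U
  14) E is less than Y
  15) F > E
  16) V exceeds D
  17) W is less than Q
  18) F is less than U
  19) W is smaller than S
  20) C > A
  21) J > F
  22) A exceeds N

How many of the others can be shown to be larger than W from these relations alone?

From W the given relations immediately reach D, Q, M, S, U.
From those, V, J — 7 in total.
No other element is forced above W by the given relations, so the count is 7.

7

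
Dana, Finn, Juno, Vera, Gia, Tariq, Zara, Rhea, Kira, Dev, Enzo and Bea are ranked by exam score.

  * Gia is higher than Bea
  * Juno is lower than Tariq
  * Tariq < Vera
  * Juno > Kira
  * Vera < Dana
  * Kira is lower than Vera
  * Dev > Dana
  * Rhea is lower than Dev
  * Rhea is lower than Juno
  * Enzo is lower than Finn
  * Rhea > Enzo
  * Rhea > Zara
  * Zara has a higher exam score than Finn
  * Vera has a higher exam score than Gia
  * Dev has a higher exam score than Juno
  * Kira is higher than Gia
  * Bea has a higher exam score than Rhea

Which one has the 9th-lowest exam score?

Tariq

The consecutive relations fix a unique order: Enzo < Finn < Zara < Rhea < Bea < Gia < Kira < Juno < Tariq < Vera < Dana < Dev.
The 9th smallest is Tariq.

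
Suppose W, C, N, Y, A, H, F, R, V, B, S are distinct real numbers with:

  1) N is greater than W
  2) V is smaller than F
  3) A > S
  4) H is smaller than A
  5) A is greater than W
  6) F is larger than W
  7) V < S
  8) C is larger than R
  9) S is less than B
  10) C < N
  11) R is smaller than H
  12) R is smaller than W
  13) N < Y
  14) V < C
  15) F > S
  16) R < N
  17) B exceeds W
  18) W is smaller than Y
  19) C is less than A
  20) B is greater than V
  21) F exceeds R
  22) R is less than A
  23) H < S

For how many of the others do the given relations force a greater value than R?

Directly above R: H, C, W, N, A, F.
One step further: S, B, Y (9 so far).
Nothing else is reachable above R; 9 in all.

9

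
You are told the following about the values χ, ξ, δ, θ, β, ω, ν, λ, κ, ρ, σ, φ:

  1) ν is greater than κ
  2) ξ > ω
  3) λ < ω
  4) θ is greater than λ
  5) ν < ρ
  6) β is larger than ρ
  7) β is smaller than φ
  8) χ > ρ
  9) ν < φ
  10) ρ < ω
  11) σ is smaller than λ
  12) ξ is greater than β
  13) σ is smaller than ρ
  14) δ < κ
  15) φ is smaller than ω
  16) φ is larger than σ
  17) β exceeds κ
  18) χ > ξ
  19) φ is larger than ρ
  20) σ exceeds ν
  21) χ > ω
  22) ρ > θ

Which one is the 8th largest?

The consecutive relations fix a unique order: δ < κ < ν < σ < λ < θ < ρ < β < φ < ω < ξ < χ.
Counting 8 from the largest end gives λ.

λ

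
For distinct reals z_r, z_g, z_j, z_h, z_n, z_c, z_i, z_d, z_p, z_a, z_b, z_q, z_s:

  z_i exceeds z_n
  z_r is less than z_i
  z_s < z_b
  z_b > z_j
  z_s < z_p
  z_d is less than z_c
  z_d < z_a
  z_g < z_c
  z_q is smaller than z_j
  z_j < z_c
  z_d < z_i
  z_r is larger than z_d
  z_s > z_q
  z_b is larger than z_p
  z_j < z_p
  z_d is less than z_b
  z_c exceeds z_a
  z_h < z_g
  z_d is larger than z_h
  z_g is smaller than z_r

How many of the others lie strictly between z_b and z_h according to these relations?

1

The relations place z_h below z_b. An element lies strictly between them when it is forced above z_h and also forced below z_b.
Above z_h: {z_d, z_a, z_g, z_r, z_c, z_i}. Below z_b: {z_q, z_d, z_j, z_s, z_p}.
Intersection: {z_d} — 1.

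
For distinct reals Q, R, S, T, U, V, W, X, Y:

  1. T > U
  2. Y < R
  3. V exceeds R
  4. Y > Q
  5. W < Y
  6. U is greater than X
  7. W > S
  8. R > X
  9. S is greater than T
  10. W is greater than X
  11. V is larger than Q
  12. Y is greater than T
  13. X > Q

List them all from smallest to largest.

Q < X < U < T < S < W < Y < R < V

Each adjacent pair is fixed by a given relation: Q < X; X < U; U < T; T < S; S < W; W < Y; Y < R; R < V. Chaining them end to end gives the full order.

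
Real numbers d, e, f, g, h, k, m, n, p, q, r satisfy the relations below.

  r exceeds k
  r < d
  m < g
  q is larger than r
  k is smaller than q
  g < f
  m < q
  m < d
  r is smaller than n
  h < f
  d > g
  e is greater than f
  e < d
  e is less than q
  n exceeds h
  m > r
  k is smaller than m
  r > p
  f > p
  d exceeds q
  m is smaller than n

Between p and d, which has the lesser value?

Link the given pairs in sequence: p < r; r < m; m < g; g < f; f < e; e < q; q < d.
Together: p < r < m < g < f < e < q < d.
So p < d; p is the smaller of the two.

p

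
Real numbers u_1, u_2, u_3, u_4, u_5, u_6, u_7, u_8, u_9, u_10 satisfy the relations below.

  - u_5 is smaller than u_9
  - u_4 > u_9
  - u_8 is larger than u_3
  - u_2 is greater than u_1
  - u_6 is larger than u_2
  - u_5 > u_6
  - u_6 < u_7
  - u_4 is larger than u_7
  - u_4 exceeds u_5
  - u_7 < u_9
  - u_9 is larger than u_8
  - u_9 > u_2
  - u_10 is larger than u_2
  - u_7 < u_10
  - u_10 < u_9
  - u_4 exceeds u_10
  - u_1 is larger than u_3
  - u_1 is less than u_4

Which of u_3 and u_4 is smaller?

u_3 < u_1 < u_2 < u_6 < u_7 < u_10 < u_9 < u_4, by transitivity through u_1, u_2, u_6, u_7, u_10, u_9.
So u_3 < u_4; u_3 is the smaller of the two.

u_3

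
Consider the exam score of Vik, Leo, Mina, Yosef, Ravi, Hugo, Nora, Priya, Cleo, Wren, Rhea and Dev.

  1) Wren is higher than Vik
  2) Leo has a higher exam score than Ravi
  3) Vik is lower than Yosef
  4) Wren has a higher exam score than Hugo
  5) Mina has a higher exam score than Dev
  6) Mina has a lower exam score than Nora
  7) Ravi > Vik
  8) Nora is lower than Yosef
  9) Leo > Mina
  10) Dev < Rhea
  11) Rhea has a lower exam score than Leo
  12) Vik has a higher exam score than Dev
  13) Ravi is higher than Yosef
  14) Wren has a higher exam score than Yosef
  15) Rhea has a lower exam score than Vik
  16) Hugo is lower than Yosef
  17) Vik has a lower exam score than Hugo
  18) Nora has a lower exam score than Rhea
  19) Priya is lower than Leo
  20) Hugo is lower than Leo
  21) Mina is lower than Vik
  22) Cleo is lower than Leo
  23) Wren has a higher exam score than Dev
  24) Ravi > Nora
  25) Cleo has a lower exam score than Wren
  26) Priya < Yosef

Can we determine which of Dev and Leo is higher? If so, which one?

Dev < Mina and Mina < Nora give Dev < Nora.
Then Nora < Rhea extends the chain to Rhea.
With Rhea < Vik: Dev < Mina < Nora < Rhea < Vik.
Then Vik < Hugo extends the chain to Hugo.
With Hugo < Yosef: Dev < Mina < Nora < Rhea < Vik < Hugo < Yosef.
With Yosef < Ravi: Dev < Mina < Nora < Rhea < Vik < Hugo < Yosef < Ravi.
With Ravi < Leo: Dev < Mina < Nora < Rhea < Vik < Hugo < Yosef < Ravi < Leo.
So Leo is higher.

Leo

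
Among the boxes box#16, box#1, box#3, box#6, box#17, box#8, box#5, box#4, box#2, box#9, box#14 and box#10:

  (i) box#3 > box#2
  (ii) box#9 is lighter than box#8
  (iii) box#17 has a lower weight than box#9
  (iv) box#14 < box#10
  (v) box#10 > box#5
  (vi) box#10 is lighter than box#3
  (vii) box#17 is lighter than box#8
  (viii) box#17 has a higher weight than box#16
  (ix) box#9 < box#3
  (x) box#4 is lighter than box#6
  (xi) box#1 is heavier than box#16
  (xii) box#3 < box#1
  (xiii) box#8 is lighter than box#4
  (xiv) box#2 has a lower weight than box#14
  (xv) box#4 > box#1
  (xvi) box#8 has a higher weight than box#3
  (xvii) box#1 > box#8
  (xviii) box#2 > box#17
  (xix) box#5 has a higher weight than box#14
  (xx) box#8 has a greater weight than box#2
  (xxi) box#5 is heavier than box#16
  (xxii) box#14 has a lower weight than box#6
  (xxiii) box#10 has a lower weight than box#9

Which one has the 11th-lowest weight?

Chaining the given pairs: box#16 < box#17 < box#2 < box#14 < box#5 < box#10 < box#9 < box#3 < box#8 < box#1 < box#4 < box#6.
The 11th smallest is box#4.

box#4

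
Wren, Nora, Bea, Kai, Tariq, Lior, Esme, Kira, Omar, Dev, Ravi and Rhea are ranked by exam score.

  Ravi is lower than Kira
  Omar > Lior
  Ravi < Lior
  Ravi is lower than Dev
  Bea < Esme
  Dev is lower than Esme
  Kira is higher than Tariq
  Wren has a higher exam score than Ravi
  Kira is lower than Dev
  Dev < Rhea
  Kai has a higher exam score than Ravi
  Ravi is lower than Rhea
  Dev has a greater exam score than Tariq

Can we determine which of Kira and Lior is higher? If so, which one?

undetermined

Following every chain through Lior: above Lior we get Omar; below Lior we get Ravi.
Kira is not reached, and no chain runs the other way from Kira to Lior.
So the given relations leave the order of Lior and Kira undetermined.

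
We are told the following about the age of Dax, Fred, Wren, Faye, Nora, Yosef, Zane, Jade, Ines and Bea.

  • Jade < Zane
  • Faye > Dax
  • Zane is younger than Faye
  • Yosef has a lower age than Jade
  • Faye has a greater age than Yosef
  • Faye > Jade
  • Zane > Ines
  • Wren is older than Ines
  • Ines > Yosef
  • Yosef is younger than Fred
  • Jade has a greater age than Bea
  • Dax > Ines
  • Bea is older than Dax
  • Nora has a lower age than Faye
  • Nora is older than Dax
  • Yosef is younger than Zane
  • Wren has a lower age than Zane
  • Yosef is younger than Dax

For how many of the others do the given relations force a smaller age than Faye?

From Faye the given relations immediately reach Yosef, Dax, Nora, Jade, Zane.
From those, Ines, Wren, Bea — 8 in total.
No other element is forced below Faye by the given relations, so the count is 8.

8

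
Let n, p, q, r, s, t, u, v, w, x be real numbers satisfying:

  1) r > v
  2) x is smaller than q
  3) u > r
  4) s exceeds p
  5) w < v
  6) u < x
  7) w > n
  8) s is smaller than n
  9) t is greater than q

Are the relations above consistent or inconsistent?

consistent

The single ordering p < s < n < w < v < r < u < x < q < t satisfies every listed relation, so no contradiction arises.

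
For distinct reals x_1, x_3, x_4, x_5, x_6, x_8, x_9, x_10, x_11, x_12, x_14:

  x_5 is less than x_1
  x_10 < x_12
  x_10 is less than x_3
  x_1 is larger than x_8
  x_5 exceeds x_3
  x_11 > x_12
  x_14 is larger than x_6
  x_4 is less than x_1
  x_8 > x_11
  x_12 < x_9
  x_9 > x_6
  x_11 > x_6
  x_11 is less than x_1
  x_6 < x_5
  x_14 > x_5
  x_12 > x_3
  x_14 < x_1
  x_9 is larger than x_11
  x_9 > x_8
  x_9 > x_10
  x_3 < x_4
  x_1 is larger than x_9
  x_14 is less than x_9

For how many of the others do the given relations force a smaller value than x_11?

The elements the relations force below x_11 are x_10, x_3, x_6, x_12 — no chain reaches any other.
That is 4.

4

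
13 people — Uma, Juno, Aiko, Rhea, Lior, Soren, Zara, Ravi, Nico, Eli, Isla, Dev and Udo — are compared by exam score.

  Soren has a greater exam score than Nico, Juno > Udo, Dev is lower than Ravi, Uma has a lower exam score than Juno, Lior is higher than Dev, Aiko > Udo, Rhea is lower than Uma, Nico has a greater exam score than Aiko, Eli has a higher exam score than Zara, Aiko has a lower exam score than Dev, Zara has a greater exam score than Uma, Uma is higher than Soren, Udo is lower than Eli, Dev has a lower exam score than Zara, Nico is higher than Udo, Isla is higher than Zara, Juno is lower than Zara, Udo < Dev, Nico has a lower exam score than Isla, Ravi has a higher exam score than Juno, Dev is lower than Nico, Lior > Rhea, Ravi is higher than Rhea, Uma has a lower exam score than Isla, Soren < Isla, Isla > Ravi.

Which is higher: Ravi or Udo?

Link the given pairs in sequence: Udo < Aiko; Aiko < Dev; Dev < Nico; Nico < Soren; Soren < Uma; Uma < Juno; Juno < Ravi.
Together: Udo < Aiko < Dev < Nico < Soren < Uma < Juno < Ravi.
So Udo < Ravi; Ravi is the higher of the two.

Ravi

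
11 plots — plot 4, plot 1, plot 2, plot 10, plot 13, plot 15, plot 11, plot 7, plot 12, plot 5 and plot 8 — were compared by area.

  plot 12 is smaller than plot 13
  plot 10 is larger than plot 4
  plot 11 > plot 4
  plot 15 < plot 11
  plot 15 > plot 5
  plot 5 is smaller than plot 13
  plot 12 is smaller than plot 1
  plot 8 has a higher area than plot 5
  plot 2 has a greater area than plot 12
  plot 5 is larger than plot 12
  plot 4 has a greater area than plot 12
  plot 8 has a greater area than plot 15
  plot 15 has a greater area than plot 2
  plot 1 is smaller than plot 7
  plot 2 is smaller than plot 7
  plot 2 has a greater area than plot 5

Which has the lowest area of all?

plot 12

plot 1 is not least since plot 12 < plot 1; plot 5 is not least since plot 12 < plot 5; plot 2 is not least since plot 12 < plot 2; plot 15 is not least since plot 5 < plot 15; plot 8 is not least since plot 15 < plot 8; plot 4 is not least since plot 12 < plot 4; plot 11 is not least since plot 4 < plot 11; plot 10 is not least since plot 4 < plot 10; plot 7 is not least since plot 1 < plot 7; plot 13 is not least since plot 12 < plot 13.
Only plot 12 has nothing below it, so plot 12 is the lowest area.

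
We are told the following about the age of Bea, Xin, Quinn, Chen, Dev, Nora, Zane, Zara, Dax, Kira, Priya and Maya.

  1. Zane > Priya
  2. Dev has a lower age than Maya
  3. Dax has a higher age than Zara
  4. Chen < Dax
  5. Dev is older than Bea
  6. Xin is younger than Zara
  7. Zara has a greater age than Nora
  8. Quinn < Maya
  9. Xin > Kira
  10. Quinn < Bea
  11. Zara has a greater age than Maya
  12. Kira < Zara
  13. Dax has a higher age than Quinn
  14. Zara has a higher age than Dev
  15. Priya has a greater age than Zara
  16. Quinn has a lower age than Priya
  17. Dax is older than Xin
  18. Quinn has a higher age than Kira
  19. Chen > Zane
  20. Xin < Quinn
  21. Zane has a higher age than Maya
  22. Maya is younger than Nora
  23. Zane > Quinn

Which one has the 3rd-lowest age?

Quinn

The consecutive relations fix a unique order: Kira < Xin < Quinn < Bea < Dev < Maya < Nora < Zara < Priya < Zane < Chen < Dax.
Counting 3 from the smallest end gives Quinn.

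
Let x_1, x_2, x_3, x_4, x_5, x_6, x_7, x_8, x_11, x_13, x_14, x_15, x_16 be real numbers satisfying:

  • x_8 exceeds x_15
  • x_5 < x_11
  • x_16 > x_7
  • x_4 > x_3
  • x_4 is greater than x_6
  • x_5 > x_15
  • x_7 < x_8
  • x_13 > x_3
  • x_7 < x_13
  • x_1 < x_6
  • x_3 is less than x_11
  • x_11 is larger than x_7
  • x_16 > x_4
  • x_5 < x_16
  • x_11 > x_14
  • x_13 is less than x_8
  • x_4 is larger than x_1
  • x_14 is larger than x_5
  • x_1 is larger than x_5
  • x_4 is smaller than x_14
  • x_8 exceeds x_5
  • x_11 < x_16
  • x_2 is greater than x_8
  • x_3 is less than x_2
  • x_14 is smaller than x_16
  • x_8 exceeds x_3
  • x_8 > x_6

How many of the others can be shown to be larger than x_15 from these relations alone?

The elements the relations force above x_15 are x_5, x_1, x_6, x_4, x_14, x_11, x_16, x_8, x_2 — no chain reaches any other.
That is 9.

9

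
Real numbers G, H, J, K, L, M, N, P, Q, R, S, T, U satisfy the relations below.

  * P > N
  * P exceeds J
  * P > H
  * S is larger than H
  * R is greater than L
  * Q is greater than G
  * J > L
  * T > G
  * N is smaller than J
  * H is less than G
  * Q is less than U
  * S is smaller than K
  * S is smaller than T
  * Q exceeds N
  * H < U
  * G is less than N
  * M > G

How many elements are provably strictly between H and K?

Chaining upward from H reaches: G, M, N, J, Q, P, U, S, T.
Chaining downward from K reaches: S.
Strictly between H and K are those in both lists: S — 1 element.

1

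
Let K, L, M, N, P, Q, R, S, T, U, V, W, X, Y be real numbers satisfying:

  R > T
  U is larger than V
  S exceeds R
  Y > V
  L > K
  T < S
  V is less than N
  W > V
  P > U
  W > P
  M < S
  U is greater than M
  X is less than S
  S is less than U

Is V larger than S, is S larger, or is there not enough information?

Following every chain through V: above V we get Y, N, U, P, W.
S is not reached, and no chain runs the other way from S to V.
So the given relations leave the order of V and S undetermined.

undetermined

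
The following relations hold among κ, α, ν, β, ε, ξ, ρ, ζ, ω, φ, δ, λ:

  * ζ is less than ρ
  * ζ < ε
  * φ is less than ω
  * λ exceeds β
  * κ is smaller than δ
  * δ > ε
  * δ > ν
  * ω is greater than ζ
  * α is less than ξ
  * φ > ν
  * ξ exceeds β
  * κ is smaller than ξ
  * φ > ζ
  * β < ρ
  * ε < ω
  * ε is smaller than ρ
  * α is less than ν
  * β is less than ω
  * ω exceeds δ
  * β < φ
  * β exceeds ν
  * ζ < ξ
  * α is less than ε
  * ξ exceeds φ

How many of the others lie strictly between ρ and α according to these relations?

The relations place α below ρ. An element lies strictly between them when it is forced above α and also forced below ρ.
Above α: {ν, β, φ, ε, δ, ω, ξ, λ}. Below ρ: {ζ, ν, β, ε}.
Intersection: {ν, β, ε} — 3.

3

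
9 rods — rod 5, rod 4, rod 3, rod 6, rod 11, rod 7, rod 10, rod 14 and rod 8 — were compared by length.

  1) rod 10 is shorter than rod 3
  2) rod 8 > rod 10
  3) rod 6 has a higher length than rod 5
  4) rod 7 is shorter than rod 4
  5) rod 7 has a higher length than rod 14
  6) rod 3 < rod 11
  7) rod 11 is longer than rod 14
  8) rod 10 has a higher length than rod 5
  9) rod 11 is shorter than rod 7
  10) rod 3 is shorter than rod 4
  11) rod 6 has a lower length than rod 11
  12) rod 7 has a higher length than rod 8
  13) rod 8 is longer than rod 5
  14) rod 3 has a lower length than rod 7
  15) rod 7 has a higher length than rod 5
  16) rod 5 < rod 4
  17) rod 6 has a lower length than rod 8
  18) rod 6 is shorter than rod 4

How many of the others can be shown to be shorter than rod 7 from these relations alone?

From rod 7 the given relations immediately reach rod 5, rod 14, rod 3, rod 11, rod 8.
From those, rod 6, rod 10 — 7 in total.
No other element is forced below rod 7 by the given relations, so the count is 7.

7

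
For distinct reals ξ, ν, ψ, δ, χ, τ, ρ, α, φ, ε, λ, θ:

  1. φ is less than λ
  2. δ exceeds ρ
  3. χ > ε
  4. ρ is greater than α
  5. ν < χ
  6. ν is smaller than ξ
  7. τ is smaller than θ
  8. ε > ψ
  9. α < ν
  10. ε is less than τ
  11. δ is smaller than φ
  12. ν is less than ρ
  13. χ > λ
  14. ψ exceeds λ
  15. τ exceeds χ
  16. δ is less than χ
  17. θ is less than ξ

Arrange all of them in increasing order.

Each adjacent pair is fixed by a given relation: α < ν; ν < ρ; ρ < δ; δ < φ; φ < λ; λ < ψ; ψ < ε; ε < χ; χ < τ; τ < θ; θ < ξ. Chaining them end to end gives the full order.

α < ν < ρ < δ < φ < λ < ψ < ε < χ < τ < θ < ξ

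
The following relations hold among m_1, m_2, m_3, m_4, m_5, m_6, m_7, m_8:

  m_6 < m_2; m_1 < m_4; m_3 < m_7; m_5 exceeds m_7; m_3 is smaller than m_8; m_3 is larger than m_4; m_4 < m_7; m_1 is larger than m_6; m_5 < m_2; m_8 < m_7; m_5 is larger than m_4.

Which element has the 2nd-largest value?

m_5

The consecutive relations fix a unique order: m_6 < m_1 < m_4 < m_3 < m_8 < m_7 < m_5 < m_2.
The 2nd largest is m_5.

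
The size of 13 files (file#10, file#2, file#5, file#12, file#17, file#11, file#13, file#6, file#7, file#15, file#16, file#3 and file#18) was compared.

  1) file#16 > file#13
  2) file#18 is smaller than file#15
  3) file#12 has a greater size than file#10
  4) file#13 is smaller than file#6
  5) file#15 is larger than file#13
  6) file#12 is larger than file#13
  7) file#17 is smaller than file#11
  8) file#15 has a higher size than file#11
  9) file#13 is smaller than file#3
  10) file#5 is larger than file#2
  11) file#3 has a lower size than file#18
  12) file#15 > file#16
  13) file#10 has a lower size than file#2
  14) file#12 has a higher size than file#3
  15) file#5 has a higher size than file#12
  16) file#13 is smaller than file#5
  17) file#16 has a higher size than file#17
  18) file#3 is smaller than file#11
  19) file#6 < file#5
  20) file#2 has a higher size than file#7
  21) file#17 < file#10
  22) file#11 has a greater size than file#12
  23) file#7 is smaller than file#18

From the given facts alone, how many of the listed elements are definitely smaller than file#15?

9

From file#15 the given relations immediately reach file#13, file#11, file#16, file#18.
From those, file#17, file#7, file#3, file#12 — 8 in total.
From those, file#10 — 9 in total.
No other element is forced below file#15 by the given relations, so the count is 9.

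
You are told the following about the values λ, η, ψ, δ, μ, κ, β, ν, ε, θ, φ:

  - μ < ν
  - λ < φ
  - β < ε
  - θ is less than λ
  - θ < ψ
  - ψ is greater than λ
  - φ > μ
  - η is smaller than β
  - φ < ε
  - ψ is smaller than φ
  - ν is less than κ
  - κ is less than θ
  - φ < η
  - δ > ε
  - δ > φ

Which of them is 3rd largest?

β

Piecing the relations together gives one ordering: μ < ν < κ < θ < λ < ψ < φ < η < β < ε < δ.
Counting 3 from the largest end gives β.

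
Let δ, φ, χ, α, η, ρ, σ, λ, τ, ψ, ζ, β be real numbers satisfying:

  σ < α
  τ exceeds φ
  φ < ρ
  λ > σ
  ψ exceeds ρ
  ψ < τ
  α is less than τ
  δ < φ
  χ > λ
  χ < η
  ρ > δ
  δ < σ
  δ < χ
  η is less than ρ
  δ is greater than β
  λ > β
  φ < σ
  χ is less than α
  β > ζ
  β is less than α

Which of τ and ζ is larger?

ζ < β and β < δ give ζ < δ.
With δ < φ: ζ < β < δ < φ.
Then φ < σ extends the chain to σ.
Then σ < λ extends the chain to λ.
Then λ < χ extends the chain to χ.
With χ < η: ζ < β < δ < φ < σ < λ < χ < η.
Then η < ρ extends the chain to ρ.
Then ρ < ψ extends the chain to ψ.
Then ψ < τ extends the chain to τ.
So ζ < τ; τ is the larger of the two.

τ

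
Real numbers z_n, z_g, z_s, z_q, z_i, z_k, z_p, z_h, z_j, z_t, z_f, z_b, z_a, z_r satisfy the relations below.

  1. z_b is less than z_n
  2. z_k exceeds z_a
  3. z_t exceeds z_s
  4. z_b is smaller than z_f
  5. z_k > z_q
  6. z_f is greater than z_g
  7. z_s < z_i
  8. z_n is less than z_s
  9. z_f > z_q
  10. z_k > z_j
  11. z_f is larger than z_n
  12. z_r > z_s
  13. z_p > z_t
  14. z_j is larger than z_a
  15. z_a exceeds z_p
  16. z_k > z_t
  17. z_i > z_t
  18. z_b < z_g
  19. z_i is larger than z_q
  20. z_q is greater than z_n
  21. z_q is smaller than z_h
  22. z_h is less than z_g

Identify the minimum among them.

z_n is not least since z_b < z_n; z_s is not least since z_n < z_s; z_t is not least since z_s < z_t; z_q is not least since z_n < z_q; z_p is not least since z_t < z_p; z_r is not least since z_s < z_r; z_h is not least since z_q < z_h; z_g is not least since z_b < z_g; z_a is not least since z_p < z_a; z_f is not least since z_b < z_f; z_i is not least since z_s < z_i; z_j is not least since z_a < z_j; z_k is not least since z_j < z_k.
Only z_b has nothing below it, so z_b is the minimum.

z_b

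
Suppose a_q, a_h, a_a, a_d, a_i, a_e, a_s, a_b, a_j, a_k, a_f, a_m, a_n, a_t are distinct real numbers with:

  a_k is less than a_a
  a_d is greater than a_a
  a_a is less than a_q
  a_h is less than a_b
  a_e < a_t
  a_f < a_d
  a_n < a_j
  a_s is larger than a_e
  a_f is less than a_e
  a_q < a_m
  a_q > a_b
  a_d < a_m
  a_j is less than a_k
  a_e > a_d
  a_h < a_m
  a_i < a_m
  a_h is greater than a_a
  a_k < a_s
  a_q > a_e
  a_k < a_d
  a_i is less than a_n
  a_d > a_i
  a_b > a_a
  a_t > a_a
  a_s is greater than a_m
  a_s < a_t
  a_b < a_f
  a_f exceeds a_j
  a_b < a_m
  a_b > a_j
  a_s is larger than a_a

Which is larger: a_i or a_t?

The relevant relations are a_i < a_n; a_n < a_j; a_j < a_k; a_k < a_a; a_a < a_h; a_h < a_b; a_b < a_f; a_f < a_d; a_d < a_e; a_e < a_q; a_q < a_m; a_m < a_s; a_s < a_t.
Chaining these gives a_i < a_n < a_j < a_k < a_a < a_h < a_b < a_f < a_d < a_e < a_q < a_m < a_s < a_t.
So a_i < a_t; a_t is the larger of the two.

a_t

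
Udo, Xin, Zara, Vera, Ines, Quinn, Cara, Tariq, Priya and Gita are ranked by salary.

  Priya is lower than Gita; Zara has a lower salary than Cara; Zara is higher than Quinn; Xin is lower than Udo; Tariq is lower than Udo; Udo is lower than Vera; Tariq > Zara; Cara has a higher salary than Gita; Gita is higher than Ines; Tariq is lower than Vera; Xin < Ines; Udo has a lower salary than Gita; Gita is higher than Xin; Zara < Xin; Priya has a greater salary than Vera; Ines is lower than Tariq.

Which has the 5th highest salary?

The consecutive relations fix a unique order: Quinn < Zara < Xin < Ines < Tariq < Udo < Vera < Priya < Gita < Cara.
Counting 5 from the largest end gives Udo.

Udo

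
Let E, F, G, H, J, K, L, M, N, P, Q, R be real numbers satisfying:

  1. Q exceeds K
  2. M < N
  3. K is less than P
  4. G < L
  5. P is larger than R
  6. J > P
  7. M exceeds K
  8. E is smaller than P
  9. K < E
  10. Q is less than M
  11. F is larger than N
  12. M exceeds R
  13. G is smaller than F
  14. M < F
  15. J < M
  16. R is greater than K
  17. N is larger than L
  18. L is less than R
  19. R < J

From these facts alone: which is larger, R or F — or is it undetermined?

Link the given pairs in sequence: R < P; P < J; J < M; M < N; N < F.
Together: R < P < J < M < N < F.
So F is larger.

F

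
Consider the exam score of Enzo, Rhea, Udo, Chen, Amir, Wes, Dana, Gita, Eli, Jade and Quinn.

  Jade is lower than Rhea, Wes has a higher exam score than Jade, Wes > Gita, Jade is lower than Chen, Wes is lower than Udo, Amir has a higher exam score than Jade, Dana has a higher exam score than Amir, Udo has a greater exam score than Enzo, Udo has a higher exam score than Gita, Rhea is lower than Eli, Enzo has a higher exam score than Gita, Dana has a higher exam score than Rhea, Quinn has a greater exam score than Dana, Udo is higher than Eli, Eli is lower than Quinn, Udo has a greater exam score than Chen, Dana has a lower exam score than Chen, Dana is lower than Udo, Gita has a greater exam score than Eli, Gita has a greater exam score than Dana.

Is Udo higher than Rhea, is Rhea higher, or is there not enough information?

The relevant relations are Rhea < Dana; Dana < Gita; Gita < Wes; Wes < Udo.
Together: Rhea < Dana < Gita < Wes < Udo.
So Udo is higher.

Udo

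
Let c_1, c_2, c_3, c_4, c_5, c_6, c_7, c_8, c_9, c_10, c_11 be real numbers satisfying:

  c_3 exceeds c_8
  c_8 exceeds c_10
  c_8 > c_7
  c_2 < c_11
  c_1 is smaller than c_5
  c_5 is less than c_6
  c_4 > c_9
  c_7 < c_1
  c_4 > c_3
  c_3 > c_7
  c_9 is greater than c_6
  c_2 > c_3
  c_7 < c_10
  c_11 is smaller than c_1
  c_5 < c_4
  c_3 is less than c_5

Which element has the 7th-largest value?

The consecutive relations fix a unique order: c_7 < c_10 < c_8 < c_3 < c_2 < c_11 < c_1 < c_5 < c_6 < c_9 < c_4.
Counting 7 from the largest end gives c_2.

c_2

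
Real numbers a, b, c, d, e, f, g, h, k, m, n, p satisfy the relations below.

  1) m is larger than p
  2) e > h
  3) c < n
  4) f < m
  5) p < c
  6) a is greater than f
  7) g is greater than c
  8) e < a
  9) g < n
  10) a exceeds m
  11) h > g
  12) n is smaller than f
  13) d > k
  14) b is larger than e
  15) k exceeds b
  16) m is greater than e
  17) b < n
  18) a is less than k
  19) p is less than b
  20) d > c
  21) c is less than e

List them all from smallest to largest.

p < c < g < h < e < b < n < f < m < a < k < d

The consecutive links are each given: p < c; c < g; g < h; h < e; e < b; b < n; n < f; f < m; m < a; a < k; k < d.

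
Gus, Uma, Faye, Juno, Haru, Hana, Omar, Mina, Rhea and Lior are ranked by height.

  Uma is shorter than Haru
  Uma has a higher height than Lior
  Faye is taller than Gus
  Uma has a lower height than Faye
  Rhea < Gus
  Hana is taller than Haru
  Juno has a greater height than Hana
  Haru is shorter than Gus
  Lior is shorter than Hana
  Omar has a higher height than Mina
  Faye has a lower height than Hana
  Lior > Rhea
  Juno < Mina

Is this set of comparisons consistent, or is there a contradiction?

The single ordering Rhea < Lior < Uma < Haru < Gus < Faye < Hana < Juno < Mina < Omar satisfies every listed relation, so no contradiction arises.

consistent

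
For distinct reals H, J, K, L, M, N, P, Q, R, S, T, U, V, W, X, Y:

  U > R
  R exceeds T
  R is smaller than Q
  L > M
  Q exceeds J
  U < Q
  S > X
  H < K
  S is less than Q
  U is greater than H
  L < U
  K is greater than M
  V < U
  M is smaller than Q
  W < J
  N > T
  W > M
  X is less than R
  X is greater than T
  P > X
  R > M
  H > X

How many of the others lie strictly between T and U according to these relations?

The relations place T below U. An element lies strictly between them when it is forced above T and also forced below U.
Above T: {X, H, N, P, S, R, Q, K}. Below U: {M, X, H, V, R, L}.
Intersection: {X, H, R} — 3.

3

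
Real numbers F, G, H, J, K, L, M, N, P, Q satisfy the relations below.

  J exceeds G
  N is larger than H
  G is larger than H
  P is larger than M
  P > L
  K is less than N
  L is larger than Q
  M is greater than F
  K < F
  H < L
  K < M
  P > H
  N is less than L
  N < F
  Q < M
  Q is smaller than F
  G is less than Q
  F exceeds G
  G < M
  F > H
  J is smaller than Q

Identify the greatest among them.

P

Chaining downward from P: directly below it, H, L, M; then G, K, N, Q, F; then J.
That covers every other element, and nothing is given above P, so P is the greatest.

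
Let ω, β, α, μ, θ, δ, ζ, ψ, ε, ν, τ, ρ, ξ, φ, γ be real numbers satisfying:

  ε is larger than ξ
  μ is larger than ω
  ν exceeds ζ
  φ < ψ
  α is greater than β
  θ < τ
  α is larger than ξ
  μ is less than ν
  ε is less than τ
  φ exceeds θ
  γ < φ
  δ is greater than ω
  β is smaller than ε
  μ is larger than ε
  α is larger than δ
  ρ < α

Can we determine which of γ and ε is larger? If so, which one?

undetermined

Following every chain through γ: above γ we get φ, ψ.
ε is not reached, and no chain runs the other way from ε to γ.
So the given relations leave the order of γ and ε undetermined.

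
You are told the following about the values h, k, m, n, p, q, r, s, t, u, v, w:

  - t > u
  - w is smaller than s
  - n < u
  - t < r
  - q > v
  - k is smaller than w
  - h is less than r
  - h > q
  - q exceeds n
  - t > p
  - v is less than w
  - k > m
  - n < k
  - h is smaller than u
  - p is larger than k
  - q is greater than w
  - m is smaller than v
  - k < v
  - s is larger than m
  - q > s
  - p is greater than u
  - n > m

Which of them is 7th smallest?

The consecutive relations fix a unique order: m < n < k < v < w < s < q < h < u < p < t < r.
The 7th smallest is q.

q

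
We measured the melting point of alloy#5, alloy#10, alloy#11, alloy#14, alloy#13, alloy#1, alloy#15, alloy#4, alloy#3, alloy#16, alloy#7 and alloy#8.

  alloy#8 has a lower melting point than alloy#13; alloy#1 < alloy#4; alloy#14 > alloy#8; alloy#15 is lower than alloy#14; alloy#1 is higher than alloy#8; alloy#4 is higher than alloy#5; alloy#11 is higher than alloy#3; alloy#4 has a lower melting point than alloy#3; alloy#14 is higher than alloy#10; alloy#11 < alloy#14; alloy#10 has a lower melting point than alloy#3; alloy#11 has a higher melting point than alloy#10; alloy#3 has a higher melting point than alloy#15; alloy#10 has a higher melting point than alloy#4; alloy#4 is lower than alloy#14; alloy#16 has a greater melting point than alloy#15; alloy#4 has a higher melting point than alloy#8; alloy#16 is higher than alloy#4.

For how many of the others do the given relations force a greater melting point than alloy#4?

From alloy#4 the given relations immediately reach alloy#10, alloy#3, alloy#16, alloy#14.
From those, alloy#11 — 5 in total.
Nothing else is reachable above alloy#4; 5 in all.

5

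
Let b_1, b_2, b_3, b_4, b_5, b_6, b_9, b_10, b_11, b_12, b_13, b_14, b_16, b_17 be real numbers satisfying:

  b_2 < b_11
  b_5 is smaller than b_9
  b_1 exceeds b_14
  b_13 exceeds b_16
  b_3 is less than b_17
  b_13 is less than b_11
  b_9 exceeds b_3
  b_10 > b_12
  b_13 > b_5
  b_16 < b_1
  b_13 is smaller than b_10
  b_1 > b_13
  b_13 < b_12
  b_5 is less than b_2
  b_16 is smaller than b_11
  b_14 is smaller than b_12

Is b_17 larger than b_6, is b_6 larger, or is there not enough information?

undetermined

Following every chain through b_6: nothing is chained to b_6.
b_17 is not reached, and no chain runs the other way from b_17 to b_6.
So the given relations leave the order of b_6 and b_17 undetermined.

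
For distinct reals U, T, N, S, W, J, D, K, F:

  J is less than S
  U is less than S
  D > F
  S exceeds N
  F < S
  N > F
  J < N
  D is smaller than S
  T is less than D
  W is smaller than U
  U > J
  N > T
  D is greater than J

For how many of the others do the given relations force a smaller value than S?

Directly below S: J, F, U, N, D.
One step further: W, T (7 so far).
Nothing else is reachable below S; 7 in all.

7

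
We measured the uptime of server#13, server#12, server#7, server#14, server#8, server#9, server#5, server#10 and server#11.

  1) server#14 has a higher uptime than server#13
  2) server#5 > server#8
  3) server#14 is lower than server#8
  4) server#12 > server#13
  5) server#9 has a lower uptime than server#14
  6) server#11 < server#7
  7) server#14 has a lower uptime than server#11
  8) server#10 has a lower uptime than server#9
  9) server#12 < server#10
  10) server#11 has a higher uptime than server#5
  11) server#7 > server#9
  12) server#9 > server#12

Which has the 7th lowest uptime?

server#5

The consecutive relations fix a unique order: server#13 < server#12 < server#10 < server#9 < server#14 < server#8 < server#5 < server#11 < server#7.
The 7th smallest is server#5.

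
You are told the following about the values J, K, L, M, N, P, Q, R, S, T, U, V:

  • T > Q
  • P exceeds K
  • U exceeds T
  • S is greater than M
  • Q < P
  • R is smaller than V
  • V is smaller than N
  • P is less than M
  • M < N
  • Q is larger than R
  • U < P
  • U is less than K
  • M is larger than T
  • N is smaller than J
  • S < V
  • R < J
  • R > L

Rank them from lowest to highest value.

Each adjacent pair is fixed by a given relation: L < R; R < Q; Q < T; T < U; U < K; K < P; P < M; M < S; S < V; V < N; N < J. Chaining them end to end gives the full order.

L < R < Q < T < U < K < P < M < S < V < N < J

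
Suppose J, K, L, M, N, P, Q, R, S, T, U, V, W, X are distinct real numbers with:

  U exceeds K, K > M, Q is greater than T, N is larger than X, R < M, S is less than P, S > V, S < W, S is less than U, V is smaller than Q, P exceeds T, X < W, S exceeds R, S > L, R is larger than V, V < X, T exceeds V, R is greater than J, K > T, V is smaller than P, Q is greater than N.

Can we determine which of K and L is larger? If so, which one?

Following every chain through L: above L we get S, U, P, W.
K is not reached, and no chain runs the other way from K to L.
So the given relations leave the order of L and K undetermined.

undetermined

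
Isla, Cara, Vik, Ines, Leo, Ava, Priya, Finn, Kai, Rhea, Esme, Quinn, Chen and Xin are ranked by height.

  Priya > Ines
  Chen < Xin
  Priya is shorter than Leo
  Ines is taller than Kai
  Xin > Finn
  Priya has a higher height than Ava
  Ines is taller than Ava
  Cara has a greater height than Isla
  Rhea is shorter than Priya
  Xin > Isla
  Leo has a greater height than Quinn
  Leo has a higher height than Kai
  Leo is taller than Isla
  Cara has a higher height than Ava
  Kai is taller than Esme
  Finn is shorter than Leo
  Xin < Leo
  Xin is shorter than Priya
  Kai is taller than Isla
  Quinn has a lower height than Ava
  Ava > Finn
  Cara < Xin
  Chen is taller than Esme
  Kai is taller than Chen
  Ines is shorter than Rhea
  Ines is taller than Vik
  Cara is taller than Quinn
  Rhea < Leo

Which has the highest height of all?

Leo

Finn is not greatest since Finn < Ava; Isla is not greatest since Isla < Cara; Esme is not greatest since Esme < Chen; Quinn is not greatest since Quinn < Leo; Chen is not greatest since Chen < Xin; Ava is not greatest since Ava < Cara; Vik is not greatest since Vik < Ines; Kai is not greatest since Kai < Leo; Ines is not greatest since Ines < Priya; Cara is not greatest since Cara < Xin; Rhea is not greatest since Rhea < Priya; Xin is not greatest since Xin < Leo; Priya is not greatest since Priya < Leo.
Only Leo has nothing above it, so Leo is the highest height.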